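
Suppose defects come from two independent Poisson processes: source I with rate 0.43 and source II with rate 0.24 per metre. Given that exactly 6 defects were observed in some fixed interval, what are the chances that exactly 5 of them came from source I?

0.2340

Given the total, each event is independently from source I with probability p = λ_I/(λ_I+λ_II) = 0.43/0.67 ≈ 0.6418.
So K ~ Binomial(6, 0.43/0.67): P(K = 5) = C(6,5) · (0.43/0.67)^5 · (0.24/0.67)^1 ≈ 0.2340.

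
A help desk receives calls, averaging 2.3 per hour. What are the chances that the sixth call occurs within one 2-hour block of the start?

Over the interval, μ = 2.3 × 2 = 4.6 (a 2-hour block = 2 hours).
The sixth arrival falls in the interval iff at least 6 events occur there: P(S_6 ≤ t) = P(N ≥ 6) = 1 − P(N ≤ 5) ≈ 0.3142.

0.3142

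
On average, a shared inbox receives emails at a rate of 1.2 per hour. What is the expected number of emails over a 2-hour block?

E[N] = λt = 1.2 × 2 = 2.4 (a 2-hour block = 2 hours).

2.4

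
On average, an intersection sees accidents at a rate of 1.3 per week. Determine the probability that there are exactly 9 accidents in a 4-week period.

Over the interval, μ = 1.3 × 4 = 5.2 (a 4-week period = 4 weeks).
P(N = 9) = e^(−μ) μ^9/9! = e^(−5.2) · 5.2^9/362880 ≈ 0.0423.

0.0423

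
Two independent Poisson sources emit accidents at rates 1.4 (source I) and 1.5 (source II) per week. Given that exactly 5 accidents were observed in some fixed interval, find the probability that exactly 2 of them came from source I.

Given the total, each event is independently from source I with probability p = λ_I/(λ_I+λ_II) = 1.4/2.9 ≈ 0.4828.
So K ~ Binomial(5, 1.4/2.9): P(K = 2) = C(5,2) · (1.4/2.9)^2 · (1.5/2.9)^3 ≈ 0.3225.

0.3225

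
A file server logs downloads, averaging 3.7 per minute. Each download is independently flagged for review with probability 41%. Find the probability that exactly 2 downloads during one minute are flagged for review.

0.2524

Thinning: the downloads that are flagged for review themselves form a Poisson process with rate 0.41 × 3.7 = 1.517 per minute.
So μ = 1.517.
P(N = 2) = e^(−1.517) · 1.517^2/2! ≈ 0.2524.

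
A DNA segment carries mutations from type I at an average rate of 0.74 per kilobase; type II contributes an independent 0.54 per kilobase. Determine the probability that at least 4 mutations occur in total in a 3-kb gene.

Independent Poisson processes superpose: combined rate λ = 0.74 + 0.54 = 1.28 per kilobase.
Over the interval, μ = 1.28 × 3 = 3.84 (a 3-kb gene = 3 kilobases).
P(N ≥ 4) = 1 − P(N ≤ 3) ≈ 0.5347.

0.5347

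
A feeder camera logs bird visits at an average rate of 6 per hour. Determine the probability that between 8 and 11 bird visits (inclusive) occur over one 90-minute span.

Over the interval, μ = 6 × 1.5 = 9 (a 90-minute span = 1.5 hours).
P(8 ≤ N ≤ 11) = Σ_{j=8}^{11} e^(−9) · 9^j/j! ≈ 0.4791.

0.4791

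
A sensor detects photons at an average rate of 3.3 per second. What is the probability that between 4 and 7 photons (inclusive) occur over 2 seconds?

Over the interval, μ = 3.3 × 2 = 6.6 (2 seconds).
P(4 ≤ N ≤ 7) = Σ_{j=4}^{7} e^(−6.6) · 6.6^j/j! ≈ 0.5529.

0.5529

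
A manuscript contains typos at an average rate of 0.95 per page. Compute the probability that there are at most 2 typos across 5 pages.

Over the interval, μ = 0.95 × 5 = 4.75 (5 pages).
P(N ≤ 2) = Σ_{j=0}^{2} e^(−μ) μ^j/j! ≈ 0.1473.

0.1473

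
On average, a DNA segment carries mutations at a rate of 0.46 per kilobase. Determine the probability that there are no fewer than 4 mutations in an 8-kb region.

Over the interval, μ = 0.46 × 8 = 3.68 (an 8-kb region = 8 kilobases).
P(N ≥ 4) = 1 − P(N ≤ 3) = 1 − Σ_{j=0}^{3} e^(−μ) μ^j/j! ≈ 0.5017.

0.5017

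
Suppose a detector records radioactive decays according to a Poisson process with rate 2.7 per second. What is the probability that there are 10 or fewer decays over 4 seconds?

0.4840

Over the interval, μ = 2.7 × 4 = 10.8 (4 seconds).
P(N ≤ 10) = Σ_{j=0}^{10} e^(−μ) μ^j/j! ≈ 0.4840.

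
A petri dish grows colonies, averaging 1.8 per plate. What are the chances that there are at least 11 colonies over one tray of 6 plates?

0.5160

Over the interval, μ = 1.8 × 6 = 10.8 (a tray of 6 plates = 6 plates).
P(N ≥ 11) = 1 − P(N ≤ 10) = 1 − Σ_{j=0}^{10} e^(−μ) μ^j/j! ≈ 0.5160.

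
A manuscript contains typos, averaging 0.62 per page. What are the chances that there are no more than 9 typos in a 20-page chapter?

0.2092

Over the interval, μ = 0.62 × 20 = 12.4 (a 20-page chapter = 20 pages).
P(N ≤ 9) = Σ_{j=0}^{9} e^(−μ) μ^j/j! ≈ 0.2092.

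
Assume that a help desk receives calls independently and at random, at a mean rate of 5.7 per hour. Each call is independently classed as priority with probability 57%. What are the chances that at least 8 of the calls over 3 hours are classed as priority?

0.7561

Thinning: the calls that are classed as priority themselves form a Poisson process with rate 0.57 × 5.7 = 3.249 per hour.
Over the interval, μ = 3.249 × 3 = 9.747 (3 hours).
P(N ≥ 8) = 1 − P(N ≤ 7) ≈ 0.7561.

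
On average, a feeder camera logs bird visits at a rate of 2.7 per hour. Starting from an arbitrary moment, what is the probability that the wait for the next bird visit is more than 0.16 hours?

0.6492

The wait for the next event is exponential with rate λ = 2.7 per hour.
P(T > 0.16) = e^(−λt) = e^(−2.7 × 0.16) = e^(−0.432) ≈ 0.6492.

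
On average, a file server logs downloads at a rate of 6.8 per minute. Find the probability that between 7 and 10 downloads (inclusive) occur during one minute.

0.4351

With mean μ = 6.8 per minute,
P(7 ≤ N ≤ 10) = Σ_{j=7}^{10} e^(−6.8) · 6.8^j/j! ≈ 0.4351.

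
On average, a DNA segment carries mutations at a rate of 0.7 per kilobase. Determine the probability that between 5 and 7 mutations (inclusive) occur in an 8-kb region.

Over the interval, μ = 0.7 × 8 = 5.6 (an 8-kb region = 8 kilobases).
P(5 ≤ N ≤ 7) = Σ_{j=5}^{7} e^(−5.6) · 5.6^j/j! ≈ 0.4548.

0.4548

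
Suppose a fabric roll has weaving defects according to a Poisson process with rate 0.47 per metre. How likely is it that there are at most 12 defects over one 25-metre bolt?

0.6045

Over the interval, μ = 0.47 × 25 = 11.75 (a 25-metre bolt = 25 metres).
P(N ≤ 12) = Σ_{j=0}^{12} e^(−μ) μ^j/j! ≈ 0.6045.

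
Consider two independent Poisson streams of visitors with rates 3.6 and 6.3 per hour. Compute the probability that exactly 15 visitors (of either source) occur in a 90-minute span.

Independent Poisson processes superpose: combined rate λ = 3.6 + 6.3 = 9.9 per hour.
Over the interval, μ = 9.9 × 1.5 = 14.85 (a 90-minute span = 1.5 hours).
P(N = 15) = e^(−14.85) · 14.85^15/15! ≈ 0.1024.

0.1024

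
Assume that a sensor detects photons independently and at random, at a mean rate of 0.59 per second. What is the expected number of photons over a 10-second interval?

5.9

E[N] = λt = 0.59 × 10 = 5.9 (a 10-second interval = 10 seconds).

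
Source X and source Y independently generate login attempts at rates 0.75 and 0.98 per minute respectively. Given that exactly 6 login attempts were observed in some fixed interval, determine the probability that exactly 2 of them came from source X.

Given the total, each event is independently from source X with probability p = λ_X/(λ_X+λ_Y) = 0.75/1.73 ≈ 0.4335.
So K ~ Binomial(6, 0.75/1.73): P(K = 2) = C(6,2) · (0.75/1.73)^2 · (0.98/1.73)^4 ≈ 0.2903.

0.2903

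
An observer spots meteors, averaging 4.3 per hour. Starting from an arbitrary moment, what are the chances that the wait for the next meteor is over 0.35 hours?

0.2220

The wait for the next event is exponential with rate λ = 4.3 per hour.
P(T > 0.35) = e^(−λt) = e^(−4.3 × 0.35) = e^(−1.505) ≈ 0.2220.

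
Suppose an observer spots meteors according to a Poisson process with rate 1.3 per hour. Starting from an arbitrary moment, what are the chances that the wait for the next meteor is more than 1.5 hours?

0.1423

The wait for the next event is exponential with rate λ = 1.3 per hour.
P(T > 1.5) = e^(−λt) = e^(−1.3 × 1.5) = e^(−1.95) ≈ 0.1423.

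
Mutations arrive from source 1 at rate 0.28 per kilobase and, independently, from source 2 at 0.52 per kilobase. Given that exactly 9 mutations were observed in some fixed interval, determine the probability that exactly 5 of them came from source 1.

Given the total, each event is independently from source 1 with probability p = λ_1/(λ_1+λ_2) = 0.28/0.8 = 0.3500.
So K ~ Binomial(9, 0.28/0.8): P(K = 5) = C(9,5) · (0.28/0.8)^5 · (0.52/0.8)^4 ≈ 0.1181.

0.1181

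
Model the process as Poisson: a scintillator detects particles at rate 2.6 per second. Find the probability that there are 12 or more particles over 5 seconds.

0.6468

Over the interval, μ = 2.6 × 5 = 13 (5 seconds).
P(N ≥ 12) = 1 − P(N ≤ 11) = 1 − Σ_{j=0}^{11} e^(−μ) μ^j/j! ≈ 0.6468.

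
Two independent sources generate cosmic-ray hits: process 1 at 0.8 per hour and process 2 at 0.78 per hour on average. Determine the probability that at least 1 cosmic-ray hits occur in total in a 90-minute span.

0.9065

Independent Poisson processes superpose: combined rate λ = 0.8 + 0.78 = 1.58 per hour.
Over the interval, μ = 1.58 × 1.5 = 2.37 (a 90-minute span = 1.5 hours).
P(N ≥ 1) = 1 − P(N ≤ 0) ≈ 0.9065.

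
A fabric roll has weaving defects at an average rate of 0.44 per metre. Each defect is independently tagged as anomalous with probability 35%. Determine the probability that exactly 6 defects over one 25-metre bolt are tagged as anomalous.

Thinning: the defects that are tagged as anomalous themselves form a Poisson process with rate 0.35 × 0.44 = 0.154 per metre.
Over the interval, μ = 0.154 × 25 = 3.85 (a 25-metre bolt = 25 metres).
P(N = 6) = e^(−3.85) · 3.85^6/6! ≈ 0.0962.

0.0962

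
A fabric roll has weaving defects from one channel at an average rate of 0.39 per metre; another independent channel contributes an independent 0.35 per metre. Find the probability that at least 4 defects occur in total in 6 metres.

0.6475

Independent Poisson processes superpose: combined rate λ = 0.39 + 0.35 = 0.74 per metre.
Over the interval, μ = 0.74 × 6 = 4.44 (6 metres).
P(N ≥ 4) = 1 − P(N ≤ 3) ≈ 0.6475.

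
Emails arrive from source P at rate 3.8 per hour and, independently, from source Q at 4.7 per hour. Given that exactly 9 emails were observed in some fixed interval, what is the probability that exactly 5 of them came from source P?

0.2103

Given the total, each event is independently from source P with probability p = λ_P/(λ_P+λ_Q) = 3.8/8.5 ≈ 0.4471.
So K ~ Binomial(9, 3.8/8.5): P(K = 5) = C(9,5) · (3.8/8.5)^5 · (4.7/8.5)^4 ≈ 0.2103.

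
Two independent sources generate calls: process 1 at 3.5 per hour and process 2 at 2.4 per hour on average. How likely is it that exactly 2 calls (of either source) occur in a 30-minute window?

0.2277

Independent Poisson processes superpose: combined rate λ = 3.5 + 2.4 = 5.9 per hour.
Over the interval, μ = 5.9 × 0.5 = 2.95 (a 30-minute window = 0.5 hours).
P(N = 2) = e^(−2.95) · 2.95^2/2! ≈ 0.2277.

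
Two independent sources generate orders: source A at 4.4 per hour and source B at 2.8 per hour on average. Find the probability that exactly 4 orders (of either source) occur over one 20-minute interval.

0.1254

Independent Poisson processes superpose: combined rate λ = 4.4 + 2.8 = 7.2 per hour.
Over the interval, μ = 7.2 × 1/3 = 2.4 (a 20-minute interval = 1/3 hours).
P(N = 4) = e^(−2.4) · 2.4^4/4! ≈ 0.1254.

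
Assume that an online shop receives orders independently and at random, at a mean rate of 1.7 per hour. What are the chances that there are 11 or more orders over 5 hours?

0.2366

Over the interval, μ = 1.7 × 5 = 8.5 (5 hours).
P(N ≥ 11) = 1 − P(N ≤ 10) = 1 − Σ_{j=0}^{10} e^(−μ) μ^j/j! ≈ 0.2366.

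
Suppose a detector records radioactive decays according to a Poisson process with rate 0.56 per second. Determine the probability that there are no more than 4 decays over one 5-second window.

0.8477

Over the interval, μ = 0.56 × 5 = 2.8 (a 5-second window = 5 seconds).
P(N ≤ 4) = Σ_{j=0}^{4} e^(−μ) μ^j/j! ≈ 0.8477.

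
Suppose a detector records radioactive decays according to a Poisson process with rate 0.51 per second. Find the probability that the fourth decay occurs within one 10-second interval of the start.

0.7487

Over the interval, μ = 0.51 × 10 = 5.1 (a 10-second interval = 10 seconds).
The fourth arrival falls in the interval iff at least 4 events occur there: P(S_4 ≤ t) = P(N ≥ 4) = 1 − P(N ≤ 3) ≈ 0.7487.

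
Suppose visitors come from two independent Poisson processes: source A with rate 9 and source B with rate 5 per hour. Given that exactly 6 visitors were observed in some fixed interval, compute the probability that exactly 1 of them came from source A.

Given the total, each event is independently from source A with probability p = λ_A/(λ_A+λ_B) = 9/14 ≈ 0.6429.
So K ~ Binomial(6, 9/14): P(K = 1) = C(6,1) · (9/14)^1 · (5/14)^5 ≈ 0.0224.

0.0224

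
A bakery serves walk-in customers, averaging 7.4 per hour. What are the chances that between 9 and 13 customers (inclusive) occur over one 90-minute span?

Over the interval, μ = 7.4 × 1.5 = 11.1 (a 90-minute span = 1.5 hours).
P(9 ≤ N ≤ 13) = Σ_{j=9}^{13} e^(−11.1) · 11.1^j/j! ≈ 0.5487.

0.5487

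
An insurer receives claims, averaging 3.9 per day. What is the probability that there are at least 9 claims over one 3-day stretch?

Over the interval, μ = 3.9 × 3 = 11.7 (a 3-day stretch = 3 days).
P(N ≥ 9) = 1 − P(N ≤ 8) = 1 − Σ_{j=0}^{8} e^(−μ) μ^j/j! ≈ 0.8243.

0.8243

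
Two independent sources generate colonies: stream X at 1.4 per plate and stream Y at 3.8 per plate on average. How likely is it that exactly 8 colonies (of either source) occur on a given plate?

Independent Poisson processes superpose: combined rate λ = 1.4 + 3.8 = 5.2 per plate.
So μ = 5.2.
P(N = 8) = e^(−5.2) · 5.2^8/8! ≈ 0.0731.

0.0731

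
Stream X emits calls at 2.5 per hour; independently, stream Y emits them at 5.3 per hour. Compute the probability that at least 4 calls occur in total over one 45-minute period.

0.8349

Independent Poisson processes superpose: combined rate λ = 2.5 + 5.3 = 7.8 per hour.
Over the interval, μ = 7.8 × 0.75 = 5.85 (a 45-minute period = 0.75 hours).
P(N ≥ 4) = 1 − P(N ≤ 3) ≈ 0.8349.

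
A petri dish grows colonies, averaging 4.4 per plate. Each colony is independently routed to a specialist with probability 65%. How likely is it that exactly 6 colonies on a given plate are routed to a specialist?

Thinning: the colonies that are routed to a specialist themselves form a Poisson process with rate 0.65 × 4.4 = 2.86 per plate.
So μ = 2.86.
P(N = 6) = e^(−2.86) · 2.86^6/6! ≈ 0.0435.

0.0435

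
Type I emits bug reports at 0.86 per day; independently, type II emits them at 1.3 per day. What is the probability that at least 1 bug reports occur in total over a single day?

0.8847

Independent Poisson processes superpose: combined rate λ = 0.86 + 1.3 = 2.16 per day.
So μ = 2.16.
P(N ≥ 1) = 1 − P(N ≤ 0) ≈ 0.8847.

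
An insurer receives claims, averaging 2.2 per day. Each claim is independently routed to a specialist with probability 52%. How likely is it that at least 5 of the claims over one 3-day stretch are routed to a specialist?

Thinning: the claims that are routed to a specialist themselves form a Poisson process with rate 0.52 × 2.2 = 1.144 per day.
Over the interval, μ = 1.144 × 3 = 3.432 (a 3-day stretch = 3 days).
P(N ≥ 5) = 1 − P(N ≤ 4) ≈ 0.2618.

0.2618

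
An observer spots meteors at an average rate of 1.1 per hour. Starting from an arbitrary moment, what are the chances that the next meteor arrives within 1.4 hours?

Inter-arrival times are exponential with rate λ = 1.1 per hour.
P(T ≤ 1.4) = 1 − e^(−λt) = 1 − e^(−1.1 × 1.4) = 1 − e^(−1.54) ≈ 0.7856.

0.7856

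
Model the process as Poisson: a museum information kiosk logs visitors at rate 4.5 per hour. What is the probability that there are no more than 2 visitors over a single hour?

With mean μ = 4.5 per hour,
P(N ≤ 2) = Σ_{j=0}^{2} e^(−μ) μ^j/j! ≈ 0.1736.

0.1736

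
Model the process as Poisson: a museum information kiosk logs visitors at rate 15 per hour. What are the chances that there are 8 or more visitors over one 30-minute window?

0.4754

Over the interval, μ = 15 × 0.5 = 7.5 (a 30-minute window = 0.5 hours).
P(N ≥ 8) = 1 − P(N ≤ 7) = 1 − Σ_{j=0}^{7} e^(−μ) μ^j/j! ≈ 0.4754.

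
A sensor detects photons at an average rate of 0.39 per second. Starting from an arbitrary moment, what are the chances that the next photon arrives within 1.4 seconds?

Inter-arrival times are exponential with rate λ = 0.39 per second.
P(T ≤ 1.4) = 1 − e^(−λt) = 1 − e^(−0.39 × 1.4) = 1 − e^(−0.546) ≈ 0.4207.

0.4207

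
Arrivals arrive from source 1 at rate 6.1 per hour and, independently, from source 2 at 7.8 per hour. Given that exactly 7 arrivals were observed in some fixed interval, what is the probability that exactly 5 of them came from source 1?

Given the total, each event is independently from source 1 with probability p = λ_1/(λ_1+λ_2) = 6.1/13.9 ≈ 0.4388.
So K ~ Binomial(7, 6.1/13.9): P(K = 5) = C(7,5) · (6.1/13.9)^5 · (7.8/13.9)^2 ≈ 0.1076.

0.1076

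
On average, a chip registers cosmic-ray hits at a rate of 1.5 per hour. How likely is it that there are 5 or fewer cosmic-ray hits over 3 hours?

Over the interval, μ = 1.5 × 3 = 4.5 (3 hours).
P(N ≤ 5) = Σ_{j=0}^{5} e^(−μ) μ^j/j! ≈ 0.7029.

0.7029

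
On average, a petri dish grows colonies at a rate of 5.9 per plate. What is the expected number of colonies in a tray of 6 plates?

E[N] = λt = 5.9 × 6 = 35.4 (a tray of 6 plates = 6 plates).

35.4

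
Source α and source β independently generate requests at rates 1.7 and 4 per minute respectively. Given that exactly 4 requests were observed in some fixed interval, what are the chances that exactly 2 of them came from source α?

0.2628

Given the total, each event is independently from source α with probability p = λ_α/(λ_α+λ_β) = 1.7/5.7 ≈ 0.2982.
So K ~ Binomial(4, 1.7/5.7): P(K = 2) = C(4,2) · (1.7/5.7)^2 · (4/5.7)^2 ≈ 0.2628.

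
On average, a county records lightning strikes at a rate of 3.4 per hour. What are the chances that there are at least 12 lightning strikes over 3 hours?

0.3262

Over the interval, μ = 3.4 × 3 = 10.2 (3 hours).
P(N ≥ 12) = 1 − P(N ≤ 11) = 1 − Σ_{j=0}^{11} e^(−μ) μ^j/j! ≈ 0.3262.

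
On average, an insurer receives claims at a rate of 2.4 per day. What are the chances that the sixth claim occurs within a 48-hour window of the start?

Over the interval, μ = 2.4 × 2 = 4.8 (a 48-hour window = 2 days).
The sixth arrival falls in the interval iff at least 6 events occur there: P(S_6 ≤ t) = P(N ≥ 6) = 1 − P(N ≤ 5) ≈ 0.3490.

0.3490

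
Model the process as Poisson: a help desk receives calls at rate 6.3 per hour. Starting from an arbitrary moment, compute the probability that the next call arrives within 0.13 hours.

Inter-arrival times are exponential with rate λ = 6.3 per hour.
P(T ≤ 0.13) = 1 − e^(−λt) = 1 − e^(−6.3 × 0.13) = 1 − e^(−0.819) ≈ 0.5591.

0.5591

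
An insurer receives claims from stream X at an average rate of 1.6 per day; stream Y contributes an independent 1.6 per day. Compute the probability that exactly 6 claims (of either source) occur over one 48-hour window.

Independent Poisson processes superpose: combined rate λ = 1.6 + 1.6 = 3.2 per day.
Over the interval, μ = 3.2 × 2 = 6.4 (a 48-hour window = 2 days).
P(N = 6) = e^(−6.4) · 6.4^6/6! ≈ 0.1586.

0.1586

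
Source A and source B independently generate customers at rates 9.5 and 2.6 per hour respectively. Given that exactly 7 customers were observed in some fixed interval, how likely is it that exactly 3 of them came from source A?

0.0361

Given the total, each event is independently from source A with probability p = λ_A/(λ_A+λ_B) = 9.5/12.1 ≈ 0.7851.
So K ~ Binomial(7, 9.5/12.1): P(K = 3) = C(7,3) · (9.5/12.1)^3 · (2.6/12.1)^4 ≈ 0.0361.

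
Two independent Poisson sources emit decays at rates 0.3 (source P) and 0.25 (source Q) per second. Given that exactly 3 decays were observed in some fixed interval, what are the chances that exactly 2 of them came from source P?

0.4057

Given the total, each event is independently from source P with probability p = λ_P/(λ_P+λ_Q) = 0.3/0.55 ≈ 0.5455.
So K ~ Binomial(3, 0.3/0.55): P(K = 2) = C(3,2) · (0.3/0.55)^2 · (0.25/0.55)^1 ≈ 0.4057.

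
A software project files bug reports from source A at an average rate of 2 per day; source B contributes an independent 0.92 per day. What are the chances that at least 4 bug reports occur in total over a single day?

0.3349

Independent Poisson processes superpose: combined rate λ = 2 + 0.92 = 2.92 per day.
So μ = 2.92.
P(N ≥ 4) = 1 − P(N ≤ 3) ≈ 0.3349.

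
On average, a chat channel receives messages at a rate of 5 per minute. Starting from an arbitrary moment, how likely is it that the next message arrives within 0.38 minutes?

Inter-arrival times are exponential with rate λ = 5 per minute.
P(T ≤ 0.38) = 1 − e^(−λt) = 1 − e^(−5 × 0.38) = 1 − e^(−1.9) ≈ 0.8504.

0.8504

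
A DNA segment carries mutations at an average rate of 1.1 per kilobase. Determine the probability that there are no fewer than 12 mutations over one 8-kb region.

0.1780

Over the interval, μ = 1.1 × 8 = 8.8 (an 8-kb region = 8 kilobases).
P(N ≥ 12) = 1 − P(N ≤ 11) = 1 − Σ_{j=0}^{11} e^(−μ) μ^j/j! ≈ 0.1780.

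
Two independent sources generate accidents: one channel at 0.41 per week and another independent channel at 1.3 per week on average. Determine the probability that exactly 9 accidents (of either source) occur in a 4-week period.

Independent Poisson processes superpose: combined rate λ = 0.41 + 1.3 = 1.71 per week.
Over the interval, μ = 1.71 × 4 = 6.84 (a 4-week period = 4 weeks).
P(N = 9) = e^(−6.84) · 6.84^9/9! ≈ 0.0966.

0.0966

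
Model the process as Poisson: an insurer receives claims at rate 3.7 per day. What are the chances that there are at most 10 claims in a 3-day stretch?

Over the interval, μ = 3.7 × 3 = 11.1 (a 3-day stretch = 3 days).
P(N ≤ 10) = Σ_{j=0}^{10} e^(−μ) μ^j/j! ≈ 0.4480.

0.4480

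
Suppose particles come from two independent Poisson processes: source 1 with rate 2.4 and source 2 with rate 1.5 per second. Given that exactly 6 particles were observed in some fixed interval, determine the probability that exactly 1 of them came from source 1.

0.0311

Given the total, each event is independently from source 1 with probability p = λ_1/(λ_1+λ_2) = 2.4/3.9 ≈ 0.6154.
So K ~ Binomial(6, 2.4/3.9): P(K = 1) = C(6,1) · (2.4/3.9)^1 · (1.5/3.9)^5 ≈ 0.0311.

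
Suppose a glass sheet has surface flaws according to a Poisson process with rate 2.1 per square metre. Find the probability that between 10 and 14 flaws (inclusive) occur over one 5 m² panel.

Over the interval, μ = 2.1 × 5 = 10.5 (a 5 m² panel = 5 square metres).
P(10 ≤ N ≤ 14) = Σ_{j=10}^{14} e^(−10.5) · 10.5^j/j! ≈ 0.4908.

0.4908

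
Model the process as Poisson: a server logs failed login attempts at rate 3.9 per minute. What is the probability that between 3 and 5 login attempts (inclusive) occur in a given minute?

0.5474

With mean μ = 3.9 per minute,
P(3 ≤ N ≤ 5) = Σ_{j=3}^{5} e^(−3.9) · 3.9^j/j! ≈ 0.5474.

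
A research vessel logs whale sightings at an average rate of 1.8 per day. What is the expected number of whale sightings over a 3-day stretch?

5.4

E[N] = λt = 1.8 × 3 = 5.4 (a 3-day stretch = 3 days).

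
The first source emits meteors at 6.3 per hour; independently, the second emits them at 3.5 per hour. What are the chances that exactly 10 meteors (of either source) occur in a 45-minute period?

Independent Poisson processes superpose: combined rate λ = 6.3 + 3.5 = 9.8 per hour.
Over the interval, μ = 9.8 × 0.75 = 7.35 (a 45-minute period = 0.75 hours).
P(N = 10) = e^(−7.35) · 7.35^10/10! ≈ 0.0815.

0.0815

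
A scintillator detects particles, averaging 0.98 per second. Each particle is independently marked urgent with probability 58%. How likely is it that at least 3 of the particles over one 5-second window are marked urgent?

0.5405

Thinning: the particles that are marked urgent themselves form a Poisson process with rate 0.58 × 0.98 = 0.5684 per second.
Over the interval, μ = 0.5684 × 5 = 2.842 (a 5-second window = 5 seconds).
P(N ≥ 3) = 1 − P(N ≤ 2) ≈ 0.5405.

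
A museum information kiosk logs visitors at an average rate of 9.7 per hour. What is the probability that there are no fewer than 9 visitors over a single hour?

0.6324

With mean μ = 9.7 per hour,
P(N ≥ 9) = 1 − P(N ≤ 8) = 1 − Σ_{j=0}^{8} e^(−μ) μ^j/j! ≈ 0.6324.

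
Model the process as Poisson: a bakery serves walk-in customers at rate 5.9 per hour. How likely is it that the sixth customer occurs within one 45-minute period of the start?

0.2843

Over the interval, μ = 5.9 × 0.75 = 4.425 (a 45-minute period = 0.75 hours).
The sixth arrival falls in the interval iff at least 6 events occur there: P(S_6 ≤ t) = P(N ≥ 6) = 1 − P(N ≤ 5) ≈ 0.2843.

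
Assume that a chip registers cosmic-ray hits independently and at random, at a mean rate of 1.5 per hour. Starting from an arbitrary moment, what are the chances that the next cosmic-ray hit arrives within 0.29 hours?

0.3527

Inter-arrival times are exponential with rate λ = 1.5 per hour.
P(T ≤ 0.29) = 1 − e^(−λt) = 1 − e^(−1.5 × 0.29) = 1 − e^(−0.435) ≈ 0.3527.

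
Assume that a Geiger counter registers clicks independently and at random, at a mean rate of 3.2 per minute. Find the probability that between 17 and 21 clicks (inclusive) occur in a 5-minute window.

0.3448

Over the interval, μ = 3.2 × 5 = 16 (a 5-minute window = 5 minutes).
P(17 ≤ N ≤ 21) = Σ_{j=17}^{21} e^(−16) · 16^j/j! ≈ 0.3448.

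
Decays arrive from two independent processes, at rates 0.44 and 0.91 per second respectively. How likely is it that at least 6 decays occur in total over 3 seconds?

Independent Poisson processes superpose: combined rate λ = 0.44 + 0.91 = 1.35 per second.
Over the interval, μ = 1.35 × 3 = 4.05 (3 seconds).
P(N ≥ 6) = 1 − P(N ≤ 5) ≈ 0.2227.

0.2227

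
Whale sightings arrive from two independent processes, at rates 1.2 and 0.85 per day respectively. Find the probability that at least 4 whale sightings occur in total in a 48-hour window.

Independent Poisson processes superpose: combined rate λ = 1.2 + 0.85 = 2.05 per day.
Over the interval, μ = 2.05 × 2 = 4.1 (a 48-hour window = 2 days).
P(N ≥ 4) = 1 − P(N ≤ 3) ≈ 0.5858.

0.5858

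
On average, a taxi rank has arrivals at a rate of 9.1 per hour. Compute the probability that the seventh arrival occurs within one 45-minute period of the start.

0.5239

Over the interval, μ = 9.1 × 0.75 = 6.825 (a 45-minute period = 0.75 hours).
The seventh arrival falls in the interval iff at least 7 events occur there: P(S_7 ≤ t) = P(N ≥ 7) = 1 − P(N ≤ 6) ≈ 0.5239.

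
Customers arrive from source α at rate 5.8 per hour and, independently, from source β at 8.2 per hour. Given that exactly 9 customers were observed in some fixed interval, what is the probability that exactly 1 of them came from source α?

0.0516

Given the total, each event is independently from source α with probability p = λ_α/(λ_α+λ_β) = 5.8/14 ≈ 0.4143.
So K ~ Binomial(9, 5.8/14): P(K = 1) = C(9,1) · (5.8/14)^1 · (8.2/14)^8 ≈ 0.0516.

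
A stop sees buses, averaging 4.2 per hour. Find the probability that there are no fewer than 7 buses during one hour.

With mean μ = 4.2 per hour,
P(N ≥ 7) = 1 − P(N ≤ 6) = 1 − Σ_{j=0}^{6} e^(−μ) μ^j/j! ≈ 0.1325.

0.1325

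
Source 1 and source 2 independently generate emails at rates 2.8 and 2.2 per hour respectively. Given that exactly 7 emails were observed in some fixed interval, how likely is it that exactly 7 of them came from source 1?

Given the total, each event is independently from source 1 with probability p = λ_1/(λ_1+λ_2) = 2.8/5 = 0.5600.
So K ~ Binomial(7, 2.8/5): P(K = 7) = C(7,7) · (2.8/5)^7 · (2.2/5)^0 ≈ 0.0173.

0.0173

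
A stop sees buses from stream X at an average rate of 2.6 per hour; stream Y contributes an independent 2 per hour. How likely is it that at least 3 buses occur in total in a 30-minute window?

0.4040

Independent Poisson processes superpose: combined rate λ = 2.6 + 2 = 4.6 per hour.
Over the interval, μ = 4.6 × 0.5 = 2.3 (a 30-minute window = 0.5 hours).
P(N ≥ 3) = 1 − P(N ≤ 2) ≈ 0.4040.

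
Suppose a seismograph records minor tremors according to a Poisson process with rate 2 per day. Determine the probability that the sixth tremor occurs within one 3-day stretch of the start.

0.5543

Over the interval, μ = 2 × 3 = 6 (a 3-day stretch = 3 days).
The sixth arrival falls in the interval iff at least 6 events occur there: P(S_6 ≤ t) = P(N ≥ 6) = 1 − P(N ≤ 5) ≈ 0.5543.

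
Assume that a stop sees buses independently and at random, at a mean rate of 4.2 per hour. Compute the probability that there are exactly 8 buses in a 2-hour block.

0.1382

Over the interval, μ = 4.2 × 2 = 8.4 (a 2-hour block = 2 hours).
P(N = 8) = e^(−μ) μ^8/8! = e^(−8.4) · 8.4^8/40320 ≈ 0.1382.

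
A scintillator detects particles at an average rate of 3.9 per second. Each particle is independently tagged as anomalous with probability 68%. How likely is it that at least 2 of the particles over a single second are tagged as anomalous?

Thinning: the particles that are tagged as anomalous themselves form a Poisson process with rate 0.68 × 3.9 = 2.652 per second.
So μ = 2.652.
P(N ≥ 2) = 1 − P(N ≤ 1) ≈ 0.7425.

0.7425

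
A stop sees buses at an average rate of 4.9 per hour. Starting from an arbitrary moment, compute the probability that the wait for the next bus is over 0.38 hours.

The wait for the next event is exponential with rate λ = 4.9 per hour.
P(T > 0.38) = e^(−λt) = e^(−4.9 × 0.38) = e^(−1.862) ≈ 0.1554.

0.1554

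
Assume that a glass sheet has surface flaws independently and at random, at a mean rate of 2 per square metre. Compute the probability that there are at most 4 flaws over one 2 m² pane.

Over the interval, μ = 2 × 2 = 4 (a 2 m² pane = 2 square metres).
P(N ≤ 4) = Σ_{j=0}^{4} e^(−μ) μ^j/j! ≈ 0.6288.

0.6288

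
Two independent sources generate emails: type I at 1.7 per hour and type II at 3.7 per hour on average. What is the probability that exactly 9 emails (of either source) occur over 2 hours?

0.1124

Independent Poisson processes superpose: combined rate λ = 1.7 + 3.7 = 5.4 per hour.
Over the interval, μ = 5.4 × 2 = 10.8 (2 hours).
P(N = 9) = e^(−10.8) · 10.8^9/9! ≈ 0.1124.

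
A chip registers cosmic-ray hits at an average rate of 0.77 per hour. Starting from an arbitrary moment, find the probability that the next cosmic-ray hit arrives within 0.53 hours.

Inter-arrival times are exponential with rate λ = 0.77 per hour.
P(T ≤ 0.53) = 1 − e^(−λt) = 1 − e^(−0.77 × 0.53) = 1 − e^(−0.4081) ≈ 0.3351.

0.3351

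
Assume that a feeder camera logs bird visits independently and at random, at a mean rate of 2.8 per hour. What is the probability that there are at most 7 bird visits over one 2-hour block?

Over the interval, μ = 2.8 × 2 = 5.6 (a 2-hour block = 2 hours).
P(N ≤ 7) = Σ_{j=0}^{7} e^(−μ) μ^j/j! ≈ 0.7970.

0.7970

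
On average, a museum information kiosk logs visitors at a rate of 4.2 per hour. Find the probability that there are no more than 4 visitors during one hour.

With mean μ = 4.2 per hour,
P(N ≤ 4) = Σ_{j=0}^{4} e^(−μ) μ^j/j! ≈ 0.5898.

0.5898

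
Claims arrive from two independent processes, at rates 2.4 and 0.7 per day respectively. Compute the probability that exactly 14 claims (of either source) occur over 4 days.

0.0960

Independent Poisson processes superpose: combined rate λ = 2.4 + 0.7 = 3.1 per day.
Over the interval, μ = 3.1 × 4 = 12.4 (4 days).
P(N = 14) = e^(−12.4) · 12.4^14/14! ≈ 0.0960.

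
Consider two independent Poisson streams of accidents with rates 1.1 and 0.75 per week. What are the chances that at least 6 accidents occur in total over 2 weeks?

Independent Poisson processes superpose: combined rate λ = 1.1 + 0.75 = 1.85 per week.
Over the interval, μ = 1.85 × 2 = 3.7 (2 weeks).
P(N ≥ 6) = 1 − P(N ≤ 5) ≈ 0.1699.

0.1699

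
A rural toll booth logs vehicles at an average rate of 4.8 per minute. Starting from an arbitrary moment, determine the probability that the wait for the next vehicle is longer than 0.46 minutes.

The wait for the next event is exponential with rate λ = 4.8 per minute.
P(T > 0.46) = e^(−λt) = e^(−4.8 × 0.46) = e^(−2.208) ≈ 0.1099.

0.1099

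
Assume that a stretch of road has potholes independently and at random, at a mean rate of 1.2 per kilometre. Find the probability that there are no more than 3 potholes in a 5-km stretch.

0.1512

Over the interval, μ = 1.2 × 5 = 6 (a 5-km stretch = 5 kilometres).
P(N ≤ 3) = Σ_{j=0}^{3} e^(−μ) μ^j/j! ≈ 0.1512.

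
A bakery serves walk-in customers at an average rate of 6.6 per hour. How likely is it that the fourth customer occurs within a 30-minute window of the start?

Over the interval, μ = 6.6 × 0.5 = 3.3 (a 30-minute window = 0.5 hours).
The fourth arrival falls in the interval iff at least 4 events occur there: P(S_4 ≤ t) = P(N ≥ 4) = 1 − P(N ≤ 3) ≈ 0.4197.

0.4197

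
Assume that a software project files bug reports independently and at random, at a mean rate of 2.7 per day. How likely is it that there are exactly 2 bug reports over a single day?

0.2450

With mean μ = 2.7 per day,
P(N = 2) = e^(−μ) μ^2/2! = e^(−2.7) · 2.7^2/2 ≈ 0.2450.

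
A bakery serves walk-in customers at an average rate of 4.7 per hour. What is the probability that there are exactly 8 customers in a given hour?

With mean μ = 4.7 per hour,
P(N = 8) = e^(−μ) μ^8/8! = e^(−4.7) · 4.7^8/40320 ≈ 0.0537.

0.0537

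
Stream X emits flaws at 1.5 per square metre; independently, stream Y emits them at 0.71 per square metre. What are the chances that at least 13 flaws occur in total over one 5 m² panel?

Independent Poisson processes superpose: combined rate λ = 1.5 + 0.71 = 2.21 per square metre.
Over the interval, μ = 2.21 × 5 = 11.05 (a 5 m² panel = 5 square metres).
P(N ≥ 13) = 1 − P(N ≤ 12) ≈ 0.3168.

0.3168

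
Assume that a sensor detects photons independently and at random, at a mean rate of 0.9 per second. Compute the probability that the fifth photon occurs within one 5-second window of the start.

0.4679

Over the interval, μ = 0.9 × 5 = 4.5 (a 5-second window = 5 seconds).
The fifth arrival falls in the interval iff at least 5 events occur there: P(S_5 ≤ t) = P(N ≥ 5) = 1 − P(N ≤ 4) ≈ 0.4679.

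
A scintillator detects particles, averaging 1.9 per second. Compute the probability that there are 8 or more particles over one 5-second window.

0.7313

Over the interval, μ = 1.9 × 5 = 9.5 (a 5-second window = 5 seconds).
P(N ≥ 8) = 1 − P(N ≤ 7) = 1 − Σ_{j=0}^{7} e^(−μ) μ^j/j! ≈ 0.7313.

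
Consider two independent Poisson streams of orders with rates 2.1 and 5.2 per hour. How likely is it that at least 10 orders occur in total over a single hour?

0.2012

Independent Poisson processes superpose: combined rate λ = 2.1 + 5.2 = 7.3 per hour.
So μ = 7.3.
P(N ≥ 10) = 1 − P(N ≤ 9) ≈ 0.2012.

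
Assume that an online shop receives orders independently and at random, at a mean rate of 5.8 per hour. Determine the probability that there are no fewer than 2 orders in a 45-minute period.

Over the interval, μ = 5.8 × 0.75 = 4.35 (a 45-minute period = 0.75 hours).
P(N ≥ 2) = 1 − P(N ≤ 1) = 1 − Σ_{j=0}^{1} e^(−μ) μ^j/j! ≈ 0.9309.

0.9309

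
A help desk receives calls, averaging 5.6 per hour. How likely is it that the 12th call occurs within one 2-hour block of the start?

0.4446

Over the interval, μ = 5.6 × 2 = 11.2 (a 2-hour block = 2 hours).
The 12th arrival falls in the interval iff at least 12 events occur there: P(S_12 ≤ t) = P(N ≥ 12) = 1 − P(N ≤ 11) ≈ 0.4446.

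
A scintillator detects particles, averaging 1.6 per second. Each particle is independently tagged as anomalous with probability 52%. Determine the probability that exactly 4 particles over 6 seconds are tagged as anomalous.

0.1757

Thinning: the particles that are tagged as anomalous themselves form a Poisson process with rate 0.52 × 1.6 = 0.832 per second.
Over the interval, μ = 0.832 × 6 = 4.992 (6 seconds).
P(N = 4) = e^(−4.992) · 4.992^4/4! ≈ 0.1757.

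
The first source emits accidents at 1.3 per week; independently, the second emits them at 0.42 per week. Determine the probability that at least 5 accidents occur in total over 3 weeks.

0.5871

Independent Poisson processes superpose: combined rate λ = 1.3 + 0.42 = 1.72 per week.
Over the interval, μ = 1.72 × 3 = 5.16 (3 weeks).
P(N ≥ 5) = 1 − P(N ≤ 4) ≈ 0.5871.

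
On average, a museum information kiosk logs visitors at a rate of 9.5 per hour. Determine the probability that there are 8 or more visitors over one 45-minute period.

0.4199

Over the interval, μ = 9.5 × 0.75 = 7.125 (a 45-minute period = 0.75 hours).
P(N ≥ 8) = 1 − P(N ≤ 7) = 1 − Σ_{j=0}^{7} e^(−μ) μ^j/j! ≈ 0.4199.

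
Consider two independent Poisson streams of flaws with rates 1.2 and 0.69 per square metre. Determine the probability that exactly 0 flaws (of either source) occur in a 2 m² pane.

Independent Poisson processes superpose: combined rate λ = 1.2 + 0.69 = 1.89 per square metre.
Over the interval, μ = 1.89 × 2 = 3.78 (a 2 m² pane = 2 square metres).
P(N = 0) = e^(−3.78) · 3.78^0/0! ≈ 0.0228.

0.0228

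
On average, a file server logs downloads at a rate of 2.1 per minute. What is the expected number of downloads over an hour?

E[N] = λt = 2.1 × 60 = 126 (an hour = 60 minutes).

126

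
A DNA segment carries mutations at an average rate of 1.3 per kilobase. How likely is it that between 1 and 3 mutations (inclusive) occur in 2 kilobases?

0.6617

Over the interval, μ = 1.3 × 2 = 2.6 (2 kilobases).
P(1 ≤ N ≤ 3) = Σ_{j=1}^{3} e^(−2.6) · 2.6^j/j! ≈ 0.6617.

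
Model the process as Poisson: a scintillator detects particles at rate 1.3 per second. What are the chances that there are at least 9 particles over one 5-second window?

0.2084

Over the interval, μ = 1.3 × 5 = 6.5 (a 5-second window = 5 seconds).
P(N ≥ 9) = 1 − P(N ≤ 8) = 1 − Σ_{j=0}^{8} e^(−μ) μ^j/j! ≈ 0.2084.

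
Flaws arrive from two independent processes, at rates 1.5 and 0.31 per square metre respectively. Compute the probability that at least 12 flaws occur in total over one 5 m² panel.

0.2019

Independent Poisson processes superpose: combined rate λ = 1.5 + 0.31 = 1.81 per square metre.
Over the interval, μ = 1.81 × 5 = 9.05 (a 5 m² panel = 5 square metres).
P(N ≥ 12) = 1 − P(N ≤ 11) ≈ 0.2019.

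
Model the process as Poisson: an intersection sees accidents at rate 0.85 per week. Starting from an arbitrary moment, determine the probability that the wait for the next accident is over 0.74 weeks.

0.5331

The wait for the next event is exponential with rate λ = 0.85 per week.
P(T > 0.74) = e^(−λt) = e^(−0.85 × 0.74) = e^(−0.629) ≈ 0.5331.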